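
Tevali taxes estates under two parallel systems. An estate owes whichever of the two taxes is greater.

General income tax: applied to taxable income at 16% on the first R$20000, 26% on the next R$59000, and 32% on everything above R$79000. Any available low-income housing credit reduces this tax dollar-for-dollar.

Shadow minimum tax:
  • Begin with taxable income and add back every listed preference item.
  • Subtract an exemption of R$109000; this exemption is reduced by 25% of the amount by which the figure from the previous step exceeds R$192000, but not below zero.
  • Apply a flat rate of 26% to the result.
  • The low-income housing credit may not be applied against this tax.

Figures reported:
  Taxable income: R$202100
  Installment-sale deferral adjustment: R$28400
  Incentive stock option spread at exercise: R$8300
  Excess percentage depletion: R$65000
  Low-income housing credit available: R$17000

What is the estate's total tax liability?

Shadow minimum tax:
  Adjusted income: R$202100 + R$28400 + R$8300 + R$65000 = R$303800
  Exemption: R$109000 − 25% × (R$303800 − R$192000) = R$109000 − R$27950 = R$81050
  Base: R$303800 − R$81050 = R$222750
  R$222750 × 26% = R$57915

General income tax:
  R$20000 × 16% = R$3200
  R$59000 × 26% = R$15340
  R$123100 × 32% = R$39392
  → R$57932
  Less low-income housing credit R$17000 → R$40932

R$57915 > R$40932, so the shadow minimum tax is the binding amount.

R$57915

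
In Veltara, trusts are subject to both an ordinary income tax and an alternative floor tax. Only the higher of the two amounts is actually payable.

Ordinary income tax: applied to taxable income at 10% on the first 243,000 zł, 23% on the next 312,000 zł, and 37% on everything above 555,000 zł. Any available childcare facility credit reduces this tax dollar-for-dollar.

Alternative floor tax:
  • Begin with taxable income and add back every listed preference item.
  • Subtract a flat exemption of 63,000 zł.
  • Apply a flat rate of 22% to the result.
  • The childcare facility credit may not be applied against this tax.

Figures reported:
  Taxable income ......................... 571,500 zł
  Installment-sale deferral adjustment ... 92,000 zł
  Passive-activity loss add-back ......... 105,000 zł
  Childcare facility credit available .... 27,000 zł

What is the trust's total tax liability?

155,210 zł

Alternative floor tax:
  Adjusted income: 571,500 zł + 92,000 zł + 105,000 zł = 768,500 zł
  Less exemption 63,000 zł → base 705,500 zł
  705,500 zł × 22% = 155,210 zł

Ordinary income tax:
  243,000 zł × 10% = 24,300 zł
  312,000 zł × 23% = 71,760 zł
  16,500 zł × 37% = 6,105 zł
  → 102,165 zł
  Less childcare facility credit 27,000 zł → 75,165 zł

155,210 zł > 75,165 zł, so the alternative floor tax is the binding amount.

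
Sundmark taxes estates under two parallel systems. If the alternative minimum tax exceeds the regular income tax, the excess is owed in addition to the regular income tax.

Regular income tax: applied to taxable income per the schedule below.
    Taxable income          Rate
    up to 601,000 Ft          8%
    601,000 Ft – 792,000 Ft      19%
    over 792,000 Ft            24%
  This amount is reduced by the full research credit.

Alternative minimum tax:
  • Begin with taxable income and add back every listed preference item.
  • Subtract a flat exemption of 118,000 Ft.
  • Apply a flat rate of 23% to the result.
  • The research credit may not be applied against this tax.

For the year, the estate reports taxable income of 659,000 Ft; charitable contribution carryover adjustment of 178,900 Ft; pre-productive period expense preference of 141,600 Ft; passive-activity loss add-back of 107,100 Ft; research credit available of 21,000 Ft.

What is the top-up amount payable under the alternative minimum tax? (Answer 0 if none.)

Alternative minimum tax:
  Adjusted income: 659,000 Ft + 178,900 Ft + 141,600 Ft + 107,100 Ft = 1,086,600 Ft
  Less exemption 118,000 Ft → base 968,600 Ft
  968,600 Ft × 23% = 222,778 Ft

Regular income tax:
  601,000 Ft × 8% = 48,080 Ft
  58,000 Ft × 19% = 11,020 Ft
  → 59,100 Ft
  Less research credit 21,000 Ft → 38,100 Ft

Excess of alternative minimum tax over regular income tax: 222,778 Ft − 38,100 Ft = 184,678 Ft.

184,678 Ft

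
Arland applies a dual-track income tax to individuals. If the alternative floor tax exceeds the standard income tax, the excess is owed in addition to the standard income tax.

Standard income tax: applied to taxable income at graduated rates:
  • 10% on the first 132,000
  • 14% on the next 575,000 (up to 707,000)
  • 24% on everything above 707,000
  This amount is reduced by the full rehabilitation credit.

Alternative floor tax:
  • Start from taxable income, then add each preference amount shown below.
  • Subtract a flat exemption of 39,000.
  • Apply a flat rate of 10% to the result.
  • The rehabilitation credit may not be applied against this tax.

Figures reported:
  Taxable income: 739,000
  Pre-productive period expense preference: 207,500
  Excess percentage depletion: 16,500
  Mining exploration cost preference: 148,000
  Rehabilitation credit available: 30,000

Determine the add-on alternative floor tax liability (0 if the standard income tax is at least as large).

35,820

Standard income tax:
  132,000 × 10% = 13,200
  575,000 × 14% = 80,500
  32,000 × 24% = 7,680
  → 101,380
  Less rehabilitation credit 30,000 → 71,380

Alternative floor tax:
  Adjusted income: 739,000 + 207,500 + 16,500 + 148,000 = 1,111,000
  Less exemption 39,000 → base 1,072,000
  1,072,000 × 10% = 107,200

Excess of alternative floor tax over standard income tax: 107,200 − 71,380 = 35,820.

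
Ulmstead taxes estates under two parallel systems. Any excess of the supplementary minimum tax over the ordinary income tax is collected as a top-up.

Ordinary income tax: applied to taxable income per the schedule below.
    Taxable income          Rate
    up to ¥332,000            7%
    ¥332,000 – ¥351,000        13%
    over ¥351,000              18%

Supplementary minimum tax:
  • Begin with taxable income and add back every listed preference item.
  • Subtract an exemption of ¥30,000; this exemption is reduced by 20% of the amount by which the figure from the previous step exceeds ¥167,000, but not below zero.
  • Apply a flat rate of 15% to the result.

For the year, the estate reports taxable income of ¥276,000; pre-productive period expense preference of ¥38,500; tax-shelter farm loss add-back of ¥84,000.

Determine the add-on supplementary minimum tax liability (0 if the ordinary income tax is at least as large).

¥40,455

Supplementary minimum tax:
  Adjusted income: ¥276,000 + ¥38,500 + ¥84,000 = ¥398,500
  Exemption: 20% × (¥398,500 − ¥167,000) = ¥46,300 ≥ ¥30,000, so the exemption is fully phased out
  Base: ¥398,500 − ¥0 = ¥398,500
  ¥398,500 × 15% = ¥59,775

Ordinary income tax:
  ¥276,000 × 7% = ¥19,320

Excess of supplementary minimum tax over ordinary income tax: ¥59,775 − ¥19,320 = ¥40,455.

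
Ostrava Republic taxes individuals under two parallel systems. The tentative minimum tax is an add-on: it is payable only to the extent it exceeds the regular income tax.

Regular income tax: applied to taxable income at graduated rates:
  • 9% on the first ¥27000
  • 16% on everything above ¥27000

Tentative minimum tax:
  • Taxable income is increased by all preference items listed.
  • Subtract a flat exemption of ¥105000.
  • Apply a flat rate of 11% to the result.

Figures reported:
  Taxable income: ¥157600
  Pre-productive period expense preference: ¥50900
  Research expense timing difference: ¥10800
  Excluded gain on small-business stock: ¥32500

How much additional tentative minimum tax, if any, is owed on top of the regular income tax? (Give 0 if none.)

Regular income tax:
  ¥27000 × 9% = ¥2430
  ¥130600 × 16% = ¥20896
  → ¥23326

Tentative minimum tax:
  Adjusted income: ¥157600 + ¥50900 + ¥10800 + ¥32500 = ¥251800
  Less exemption ¥105000 → base ¥146800
  ¥146800 × 11% = ¥16148

¥16148 ≤ ¥23326, so no add-on is due.

¥0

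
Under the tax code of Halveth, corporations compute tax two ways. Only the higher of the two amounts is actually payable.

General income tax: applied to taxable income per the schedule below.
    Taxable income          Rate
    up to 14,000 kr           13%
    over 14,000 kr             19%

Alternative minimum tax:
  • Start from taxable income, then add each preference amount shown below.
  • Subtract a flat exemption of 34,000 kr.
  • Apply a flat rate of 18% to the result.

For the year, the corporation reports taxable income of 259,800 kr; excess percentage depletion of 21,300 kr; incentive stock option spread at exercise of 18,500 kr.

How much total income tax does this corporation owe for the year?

Alternative minimum tax:
  Adjusted income: 259,800 kr + 21,300 kr + 18,500 kr = 299,600 kr
  Less exemption 34,000 kr → base 265,600 kr
  265,600 kr × 18% = 47,808 kr

General income tax:
  14,000 kr × 13% = 1,820 kr
  245,800 kr × 19% = 46,702 kr
  → 48,522 kr

48,522 kr > 47,808 kr, so the general income tax governs.

48,522 kr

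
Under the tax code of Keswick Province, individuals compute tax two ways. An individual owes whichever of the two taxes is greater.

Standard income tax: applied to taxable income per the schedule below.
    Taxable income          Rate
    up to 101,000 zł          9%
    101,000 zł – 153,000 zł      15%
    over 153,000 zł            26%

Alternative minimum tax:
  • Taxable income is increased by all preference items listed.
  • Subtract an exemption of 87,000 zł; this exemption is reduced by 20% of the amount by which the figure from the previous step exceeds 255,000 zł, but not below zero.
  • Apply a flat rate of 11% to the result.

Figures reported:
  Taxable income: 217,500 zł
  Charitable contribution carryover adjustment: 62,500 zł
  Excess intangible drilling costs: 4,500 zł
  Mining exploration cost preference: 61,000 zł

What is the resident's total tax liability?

Standard income tax:
  101,000 zł × 9% = 9,090 zł
  52,000 zł × 15% = 7,800 zł
  64,500 zł × 26% = 16,770 zł
  → 33,660 zł

Alternative minimum tax:
  Adjusted income: 217,500 zł + 62,500 zł + 4,500 zł + 61,000 zł = 345,500 zł
  Exemption: 87,000 zł − 20% × (345,500 zł − 255,000 zł) = 87,000 zł − 18,100 zł = 68,900 zł
  Base: 345,500 zł − 68,900 zł = 276,600 zł
  276,600 zł × 11% = 30,426 zł

33,660 zł > 30,426 zł, so the standard income tax governs.

33,660 zł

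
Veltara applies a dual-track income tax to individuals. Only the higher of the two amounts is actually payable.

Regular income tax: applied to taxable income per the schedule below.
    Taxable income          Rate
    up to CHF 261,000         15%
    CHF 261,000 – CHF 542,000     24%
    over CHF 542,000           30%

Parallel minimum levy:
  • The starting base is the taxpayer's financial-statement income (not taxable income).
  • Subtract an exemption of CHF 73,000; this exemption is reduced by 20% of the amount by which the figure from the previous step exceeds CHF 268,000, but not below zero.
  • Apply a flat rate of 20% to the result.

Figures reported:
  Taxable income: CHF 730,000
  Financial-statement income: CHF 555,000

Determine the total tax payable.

CHF 162,990

Regular income tax:
  CHF 261,000 × 15% = CHF 39,150
  CHF 281,000 × 24% = CHF 67,440
  CHF 188,000 × 30% = CHF 56,400
  → CHF 162,990

Parallel minimum levy:
  Base (financial-statement income): CHF 555,000
  Exemption: CHF 73,000 − 20% × (CHF 555,000 − CHF 268,000) = CHF 73,000 − CHF 57,400 = CHF 15,600
  Base: CHF 555,000 − CHF 15,600 = CHF 539,400
  CHF 539,400 × 20% = CHF 107,880

CHF 162,990 > CHF 107,880, so the regular income tax governs.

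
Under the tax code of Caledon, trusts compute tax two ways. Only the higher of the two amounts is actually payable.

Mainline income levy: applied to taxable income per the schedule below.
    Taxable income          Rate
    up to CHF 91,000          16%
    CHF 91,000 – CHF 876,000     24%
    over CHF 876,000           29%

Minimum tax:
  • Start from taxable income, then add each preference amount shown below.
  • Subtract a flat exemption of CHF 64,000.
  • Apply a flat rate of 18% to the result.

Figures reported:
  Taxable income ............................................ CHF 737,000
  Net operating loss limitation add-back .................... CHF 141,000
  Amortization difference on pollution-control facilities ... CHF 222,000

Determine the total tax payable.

CHF 186,480

Mainline income levy:
  CHF 91,000 × 16% = CHF 14,560
  CHF 646,000 × 24% = CHF 155,040
  → CHF 169,600

Minimum tax:
  Adjusted income: CHF 737,000 + CHF 141,000 + CHF 222,000 = CHF 1,100,000
  Less exemption CHF 64,000 → base CHF 1,036,000
  CHF 1,036,000 × 18% = CHF 186,480

CHF 186,480 > CHF 169,600, so the minimum tax is the binding amount.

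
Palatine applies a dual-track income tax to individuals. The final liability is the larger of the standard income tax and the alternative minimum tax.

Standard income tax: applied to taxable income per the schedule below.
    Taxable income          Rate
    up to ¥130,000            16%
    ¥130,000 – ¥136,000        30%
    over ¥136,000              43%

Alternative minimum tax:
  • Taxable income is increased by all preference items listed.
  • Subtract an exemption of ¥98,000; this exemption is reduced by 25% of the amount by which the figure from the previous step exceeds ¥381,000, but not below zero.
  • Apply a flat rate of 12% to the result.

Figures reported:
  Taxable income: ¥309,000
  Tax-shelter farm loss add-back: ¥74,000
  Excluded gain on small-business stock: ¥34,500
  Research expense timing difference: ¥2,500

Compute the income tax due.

Alternative minimum tax:
  Adjusted income: ¥309,000 + ¥74,000 + ¥34,500 + ¥2,500 = ¥420,000
  Exemption: ¥98,000 − 25% × (¥420,000 − ¥381,000) = ¥98,000 − ¥9,750 = ¥88,250
  Base: ¥420,000 − ¥88,250 = ¥331,750
  ¥331,750 × 12% = ¥39,810

Standard income tax:
  ¥130,000 × 16% = ¥20,800
  ¥6,000 × 30% = ¥1,800
  ¥173,000 × 43% = ¥74,390
  → ¥96,990

¥96,990 > ¥39,810, so the standard income tax governs.

¥96,990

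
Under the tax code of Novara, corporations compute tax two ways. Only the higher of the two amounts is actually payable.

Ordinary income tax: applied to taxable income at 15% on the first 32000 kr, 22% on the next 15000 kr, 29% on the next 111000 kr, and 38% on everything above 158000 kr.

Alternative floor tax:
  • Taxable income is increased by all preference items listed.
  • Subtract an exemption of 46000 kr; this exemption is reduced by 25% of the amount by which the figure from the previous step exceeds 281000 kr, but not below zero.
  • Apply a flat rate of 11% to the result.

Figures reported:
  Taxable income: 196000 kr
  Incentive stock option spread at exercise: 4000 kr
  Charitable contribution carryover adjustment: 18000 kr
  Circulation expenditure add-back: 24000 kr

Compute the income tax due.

Alternative floor tax:
  Adjusted income: 196000 kr + 4000 kr + 18000 kr + 24000 kr = 242000 kr
  Exemption: 242000 kr ≤ 281000 kr, so full 46000 kr applies
  Base: 242000 kr − 46000 kr = 196000 kr
  196000 kr × 11% = 21560 kr

Ordinary income tax:
  32000 kr × 15% = 4800 kr
  15000 kr × 22% = 3300 kr
  111000 kr × 29% = 32190 kr
  38000 kr × 38% = 14440 kr
  → 54730 kr

54730 kr > 21560 kr, so the ordinary income tax governs.

54730 kr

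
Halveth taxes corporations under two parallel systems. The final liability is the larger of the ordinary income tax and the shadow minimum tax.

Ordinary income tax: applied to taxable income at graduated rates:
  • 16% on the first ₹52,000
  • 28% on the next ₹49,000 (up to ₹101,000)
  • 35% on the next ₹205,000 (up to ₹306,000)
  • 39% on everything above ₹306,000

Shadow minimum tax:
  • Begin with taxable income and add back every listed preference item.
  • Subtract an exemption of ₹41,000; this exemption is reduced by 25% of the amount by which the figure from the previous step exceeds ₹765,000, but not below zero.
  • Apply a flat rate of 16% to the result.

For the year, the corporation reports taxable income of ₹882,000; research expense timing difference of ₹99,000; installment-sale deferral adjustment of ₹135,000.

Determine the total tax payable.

₹318,430

Shadow minimum tax:
  Adjusted income: ₹882,000 + ₹99,000 + ₹135,000 = ₹1,116,000
  Exemption: 25% × (₹1,116,000 − ₹765,000) = ₹87,750 ≥ ₹41,000, so the exemption is fully phased out
  Base: ₹1,116,000 − ₹0 = ₹1,116,000
  ₹1,116,000 × 16% = ₹178,560

Ordinary income tax:
  ₹52,000 × 16% = ₹8,320
  ₹49,000 × 28% = ₹13,720
  ₹205,000 × 35% = ₹71,750
  ₹576,000 × 39% = ₹224,640
  → ₹318,430

₹318,430 > ₹178,560, so the ordinary income tax governs.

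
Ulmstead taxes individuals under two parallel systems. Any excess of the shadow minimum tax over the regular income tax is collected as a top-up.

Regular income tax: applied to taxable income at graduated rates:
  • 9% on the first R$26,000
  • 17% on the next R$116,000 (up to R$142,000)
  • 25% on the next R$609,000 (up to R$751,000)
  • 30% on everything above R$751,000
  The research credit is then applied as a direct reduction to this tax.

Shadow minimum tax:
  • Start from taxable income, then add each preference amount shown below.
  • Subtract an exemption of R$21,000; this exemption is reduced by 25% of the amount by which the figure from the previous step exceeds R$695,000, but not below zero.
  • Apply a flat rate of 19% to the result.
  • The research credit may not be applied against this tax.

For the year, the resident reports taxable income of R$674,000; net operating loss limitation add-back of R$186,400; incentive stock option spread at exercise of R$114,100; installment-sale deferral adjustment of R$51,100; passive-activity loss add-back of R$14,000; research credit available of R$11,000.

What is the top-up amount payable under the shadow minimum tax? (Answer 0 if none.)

R$53,464

Regular income tax:
  R$26,000 × 9% = R$2,340
  R$116,000 × 17% = R$19,720
  R$532,000 × 25% = R$133,000
  → R$155,060
  Less research credit R$11,000 → R$144,060

Shadow minimum tax:
  Adjusted income: R$674,000 + R$186,400 + R$114,100 + R$51,100 + R$14,000 = R$1,039,600
  Exemption: 25% × (R$1,039,600 − R$695,000) = R$86,150 ≥ R$21,000, so the exemption is fully phased out
  Base: R$1,039,600 − R$0 = R$1,039,600
  R$1,039,600 × 19% = R$197,524

Excess of shadow minimum tax over regular income tax: R$197,524 − R$144,060 = R$53,464.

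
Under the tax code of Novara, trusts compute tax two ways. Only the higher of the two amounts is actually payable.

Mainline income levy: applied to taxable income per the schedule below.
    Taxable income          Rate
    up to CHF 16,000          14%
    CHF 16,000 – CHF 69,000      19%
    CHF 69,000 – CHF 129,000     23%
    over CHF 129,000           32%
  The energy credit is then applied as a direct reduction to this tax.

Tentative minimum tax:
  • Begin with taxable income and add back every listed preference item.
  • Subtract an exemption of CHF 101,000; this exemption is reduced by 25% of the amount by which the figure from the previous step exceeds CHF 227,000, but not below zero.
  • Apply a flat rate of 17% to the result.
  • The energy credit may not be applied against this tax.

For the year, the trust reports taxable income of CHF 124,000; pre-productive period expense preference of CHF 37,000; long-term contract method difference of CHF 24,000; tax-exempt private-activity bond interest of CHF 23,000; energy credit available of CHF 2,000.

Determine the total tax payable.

Tentative minimum tax:
  Adjusted income: CHF 124,000 + CHF 37,000 + CHF 24,000 + CHF 23,000 = CHF 208,000
  Exemption: CHF 208,000 ≤ CHF 227,000, so full CHF 101,000 applies
  Base: CHF 208,000 − CHF 101,000 = CHF 107,000
  CHF 107,000 × 17% = CHF 18,190

Mainline income levy:
  CHF 16,000 × 14% = CHF 2,240
  CHF 53,000 × 19% = CHF 10,070
  CHF 55,000 × 23% = CHF 12,650
  → CHF 24,960
  Less energy credit CHF 2,000 → CHF 22,960

CHF 22,960 > CHF 18,190, so the mainline income levy governs.

CHF 22,960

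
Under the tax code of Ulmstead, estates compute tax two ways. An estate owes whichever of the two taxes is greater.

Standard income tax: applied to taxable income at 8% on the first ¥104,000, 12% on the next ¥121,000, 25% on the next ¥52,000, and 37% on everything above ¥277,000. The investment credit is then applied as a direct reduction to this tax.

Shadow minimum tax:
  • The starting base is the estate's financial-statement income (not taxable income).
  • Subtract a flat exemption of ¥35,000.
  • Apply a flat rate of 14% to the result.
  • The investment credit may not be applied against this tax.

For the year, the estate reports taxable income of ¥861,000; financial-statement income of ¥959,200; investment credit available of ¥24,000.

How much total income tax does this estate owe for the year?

Shadow minimum tax:
  Base (financial-statement income): ¥959,200
  Less exemption ¥35,000 → base ¥924,200
  ¥924,200 × 14% = ¥129,388

Standard income tax:
  ¥104,000 × 8% = ¥8,320
  ¥121,000 × 12% = ¥14,520
  ¥52,000 × 25% = ¥13,000
  ¥584,000 × 37% = ¥216,080
  → ¥251,920
  Less investment credit ¥24,000 → ¥227,920

¥227,920 > ¥129,388, so the standard income tax governs.

¥227,920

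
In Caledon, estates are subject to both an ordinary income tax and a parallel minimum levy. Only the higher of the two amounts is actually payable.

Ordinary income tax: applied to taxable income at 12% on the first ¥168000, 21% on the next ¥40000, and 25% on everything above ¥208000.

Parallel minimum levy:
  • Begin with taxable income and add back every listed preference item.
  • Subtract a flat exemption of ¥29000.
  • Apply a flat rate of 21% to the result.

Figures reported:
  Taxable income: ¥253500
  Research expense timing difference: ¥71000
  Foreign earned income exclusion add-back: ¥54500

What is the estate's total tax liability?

Ordinary income tax:
  ¥168000 × 12% = ¥20160
  ¥40000 × 21% = ¥8400
  ¥45500 × 25% = ¥11375
  → ¥39935

Parallel minimum levy:
  Adjusted income: ¥253500 + ¥71000 + ¥54500 = ¥379000
  Less exemption ¥29000 → base ¥350000
  ¥350000 × 21% = ¥73500

¥73500 > ¥39935, so the parallel minimum levy is the binding amount.

¥73500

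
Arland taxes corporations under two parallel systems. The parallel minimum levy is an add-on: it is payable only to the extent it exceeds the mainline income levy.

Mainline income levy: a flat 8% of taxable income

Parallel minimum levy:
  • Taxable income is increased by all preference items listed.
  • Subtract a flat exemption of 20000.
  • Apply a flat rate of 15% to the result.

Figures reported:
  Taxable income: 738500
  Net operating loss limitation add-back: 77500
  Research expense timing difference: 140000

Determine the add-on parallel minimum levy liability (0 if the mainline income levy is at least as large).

Mainline income levy:
  738500 × 8% = 59080

Parallel minimum levy:
  Adjusted income: 738500 + 77500 + 140000 = 956000
  Less exemption 20000 → base 936000
  936000 × 15% = 140400

Excess of parallel minimum levy over mainline income levy: 140400 − 59080 = 81320.

81320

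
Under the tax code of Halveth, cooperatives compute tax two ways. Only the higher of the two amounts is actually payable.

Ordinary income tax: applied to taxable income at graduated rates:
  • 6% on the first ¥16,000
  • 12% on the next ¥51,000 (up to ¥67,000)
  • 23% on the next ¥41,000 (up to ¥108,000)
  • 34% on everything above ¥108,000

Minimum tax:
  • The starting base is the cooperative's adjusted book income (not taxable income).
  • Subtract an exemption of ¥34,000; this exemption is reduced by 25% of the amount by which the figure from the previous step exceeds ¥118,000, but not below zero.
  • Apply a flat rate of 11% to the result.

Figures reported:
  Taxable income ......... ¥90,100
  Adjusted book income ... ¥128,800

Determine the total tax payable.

¥12,393

Ordinary income tax:
  ¥16,000 × 6% = ¥960
  ¥51,000 × 12% = ¥6,120
  ¥23,100 × 23% = ¥5,313
  → ¥12,393

Minimum tax:
  Base (adjusted book income): ¥128,800
  Exemption: ¥34,000 − 25% × (¥128,800 − ¥118,000) = ¥34,000 − ¥2,700 = ¥31,300
  Base: ¥128,800 − ¥31,300 = ¥97,500
  ¥97,500 × 11% = ¥10,725

¥12,393 > ¥10,725, so the ordinary income tax governs.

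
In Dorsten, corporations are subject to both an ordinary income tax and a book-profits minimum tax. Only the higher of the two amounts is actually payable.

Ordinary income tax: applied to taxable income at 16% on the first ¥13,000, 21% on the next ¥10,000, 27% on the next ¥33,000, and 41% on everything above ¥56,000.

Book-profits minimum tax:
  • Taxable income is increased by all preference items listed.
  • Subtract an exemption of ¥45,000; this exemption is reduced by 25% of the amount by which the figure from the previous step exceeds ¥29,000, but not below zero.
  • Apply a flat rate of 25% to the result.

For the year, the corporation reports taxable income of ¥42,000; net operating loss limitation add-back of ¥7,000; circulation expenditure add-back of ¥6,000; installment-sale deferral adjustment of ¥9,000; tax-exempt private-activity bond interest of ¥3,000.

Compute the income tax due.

Ordinary income tax:
  ¥13,000 × 16% = ¥2,080
  ¥10,000 × 21% = ¥2,100
  ¥19,000 × 27% = ¥5,130
  → ¥9,310

Book-profits minimum tax:
  Adjusted income: ¥42,000 + ¥7,000 + ¥6,000 + ¥9,000 + ¥3,000 = ¥67,000
  Exemption: ¥45,000 − 25% × (¥67,000 − ¥29,000) = ¥45,000 − ¥9,500 = ¥35,500
  Base: ¥67,000 − ¥35,500 = ¥31,500
  ¥31,500 × 25% = ¥7,875

¥9,310 > ¥7,875, so the ordinary income tax governs.

¥9,310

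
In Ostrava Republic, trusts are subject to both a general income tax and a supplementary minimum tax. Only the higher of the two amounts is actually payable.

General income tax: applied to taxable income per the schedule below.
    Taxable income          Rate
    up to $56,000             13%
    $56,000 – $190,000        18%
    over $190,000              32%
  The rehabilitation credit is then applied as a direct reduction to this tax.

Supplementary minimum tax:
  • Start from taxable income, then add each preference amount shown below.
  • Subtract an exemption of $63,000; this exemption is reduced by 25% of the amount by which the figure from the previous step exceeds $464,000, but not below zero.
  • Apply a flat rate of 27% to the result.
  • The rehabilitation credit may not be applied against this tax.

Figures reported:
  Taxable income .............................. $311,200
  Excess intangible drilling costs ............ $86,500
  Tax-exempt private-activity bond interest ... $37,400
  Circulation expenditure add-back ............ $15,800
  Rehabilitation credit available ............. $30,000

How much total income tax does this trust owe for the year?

$104,733

General income tax:
  $56,000 × 13% = $7,280
  $134,000 × 18% = $24,120
  $121,200 × 32% = $38,784
  → $70,184
  Less rehabilitation credit $30,000 → $40,184

Supplementary minimum tax:
  Adjusted income: $311,200 + $86,500 + $37,400 + $15,800 = $450,900
  Exemption: $450,900 ≤ $464,000, so full $63,000 applies
  Base: $450,900 − $63,000 = $387,900
  $387,900 × 27% = $104,733

$104,733 > $40,184, so the supplementary minimum tax is the binding amount.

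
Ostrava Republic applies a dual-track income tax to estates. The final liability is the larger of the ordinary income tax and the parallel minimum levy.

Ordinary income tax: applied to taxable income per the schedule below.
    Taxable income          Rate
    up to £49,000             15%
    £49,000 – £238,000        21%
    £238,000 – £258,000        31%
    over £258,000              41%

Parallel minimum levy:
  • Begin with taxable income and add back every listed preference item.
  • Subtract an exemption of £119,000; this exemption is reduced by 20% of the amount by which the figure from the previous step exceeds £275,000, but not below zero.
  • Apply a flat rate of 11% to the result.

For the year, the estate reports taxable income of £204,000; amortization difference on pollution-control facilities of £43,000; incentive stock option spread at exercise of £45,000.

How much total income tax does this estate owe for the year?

£39,900

Parallel minimum levy:
  Adjusted income: £204,000 + £43,000 + £45,000 = £292,000
  Exemption: £119,000 − 20% × (£292,000 − £275,000) = £119,000 − £3,400 = £115,600
  Base: £292,000 − £115,600 = £176,400
  £176,400 × 11% = £19,404

Ordinary income tax:
  £49,000 × 15% = £7,350
  £155,000 × 21% = £32,550
  → £39,900

£39,900 > £19,404, so the ordinary income tax governs.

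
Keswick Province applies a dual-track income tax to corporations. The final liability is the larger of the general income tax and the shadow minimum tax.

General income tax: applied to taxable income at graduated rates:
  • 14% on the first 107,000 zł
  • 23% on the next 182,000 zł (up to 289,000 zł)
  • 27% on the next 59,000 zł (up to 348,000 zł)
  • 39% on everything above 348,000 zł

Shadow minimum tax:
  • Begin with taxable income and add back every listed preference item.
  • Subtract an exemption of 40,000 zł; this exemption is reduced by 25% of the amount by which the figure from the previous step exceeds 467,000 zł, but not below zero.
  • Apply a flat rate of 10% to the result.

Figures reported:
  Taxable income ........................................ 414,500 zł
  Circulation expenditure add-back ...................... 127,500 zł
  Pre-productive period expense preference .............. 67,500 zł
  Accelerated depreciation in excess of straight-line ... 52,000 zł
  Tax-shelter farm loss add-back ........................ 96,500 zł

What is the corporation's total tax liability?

General income tax:
  107,000 zł × 14% = 14,980 zł
  182,000 zł × 23% = 41,860 zł
  59,000 zł × 27% = 15,930 zł
  66,500 zł × 39% = 25,935 zł
  → 98,705 zł

Shadow minimum tax:
  Adjusted income: 414,500 zł + 127,500 zł + 67,500 zł + 52,000 zł + 96,500 zł = 758,000 zł
  Exemption: 25% × (758,000 zł − 467,000 zł) = 72,750 zł ≥ 40,000 zł, so the exemption is fully phased out
  Base: 758,000 zł − 0 zł = 758,000 zł
  758,000 zł × 10% = 75,800 zł

98,705 zł > 75,800 zł, so the general income tax governs.

98,705 zł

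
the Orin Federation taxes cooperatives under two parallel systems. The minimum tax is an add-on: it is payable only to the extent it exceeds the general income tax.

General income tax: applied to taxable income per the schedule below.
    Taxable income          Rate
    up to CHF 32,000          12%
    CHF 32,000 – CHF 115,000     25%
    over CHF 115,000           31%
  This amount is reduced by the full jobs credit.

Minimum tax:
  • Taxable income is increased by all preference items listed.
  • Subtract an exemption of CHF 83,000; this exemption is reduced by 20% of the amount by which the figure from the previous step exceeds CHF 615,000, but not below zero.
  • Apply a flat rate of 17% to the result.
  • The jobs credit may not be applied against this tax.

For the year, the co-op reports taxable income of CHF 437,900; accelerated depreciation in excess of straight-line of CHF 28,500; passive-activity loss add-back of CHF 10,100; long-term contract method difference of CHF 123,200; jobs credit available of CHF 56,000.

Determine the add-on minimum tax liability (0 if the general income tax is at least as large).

CHF 19,150

Minimum tax:
  Adjusted income: CHF 437,900 + CHF 28,500 + CHF 10,100 + CHF 123,200 = CHF 599,700
  Exemption: CHF 599,700 ≤ CHF 615,000, so full CHF 83,000 applies
  Base: CHF 599,700 − CHF 83,000 = CHF 516,700
  CHF 516,700 × 17% = CHF 87,839

General income tax:
  CHF 32,000 × 12% = CHF 3,840
  CHF 83,000 × 25% = CHF 20,750
  CHF 322,900 × 31% = CHF 100,099
  → CHF 124,689
  Less jobs credit CHF 56,000 → CHF 68,689

Excess of minimum tax over general income tax: CHF 87,839 − CHF 68,689 = CHF 19,150.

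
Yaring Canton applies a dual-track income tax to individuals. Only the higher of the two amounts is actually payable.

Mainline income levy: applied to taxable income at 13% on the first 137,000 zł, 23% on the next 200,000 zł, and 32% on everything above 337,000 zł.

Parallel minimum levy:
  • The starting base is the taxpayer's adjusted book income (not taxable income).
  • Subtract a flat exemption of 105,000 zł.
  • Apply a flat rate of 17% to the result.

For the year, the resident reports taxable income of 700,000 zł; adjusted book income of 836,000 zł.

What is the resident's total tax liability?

179,970 zł

Parallel minimum levy:
  Base (adjusted book income): 836,000 zł
  Less exemption 105,000 zł → base 731,000 zł
  731,000 zł × 17% = 124,270 zł

Mainline income levy:
  137,000 zł × 13% = 17,810 zł
  200,000 zł × 23% = 46,000 zł
  363,000 zł × 32% = 116,160 zł
  → 179,970 zł

179,970 zł > 124,270 zł, so the mainline income levy governs.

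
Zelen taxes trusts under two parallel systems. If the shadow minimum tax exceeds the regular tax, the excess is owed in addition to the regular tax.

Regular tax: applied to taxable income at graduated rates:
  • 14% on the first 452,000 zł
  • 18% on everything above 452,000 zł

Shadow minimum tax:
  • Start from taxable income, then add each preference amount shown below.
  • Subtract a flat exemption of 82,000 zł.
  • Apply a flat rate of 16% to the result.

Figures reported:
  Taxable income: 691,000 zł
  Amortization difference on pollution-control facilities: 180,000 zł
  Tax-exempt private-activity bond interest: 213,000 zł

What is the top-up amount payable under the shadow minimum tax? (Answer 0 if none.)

54,020 zł

Shadow minimum tax:
  Adjusted income: 691,000 zł + 180,000 zł + 213,000 zł = 1,084,000 zł
  Less exemption 82,000 zł → base 1,002,000 zł
  1,002,000 zł × 16% = 160,320 zł

Regular tax:
  452,000 zł × 14% = 63,280 zł
  239,000 zł × 18% = 43,020 zł
  → 106,300 zł

Excess of shadow minimum tax over regular tax: 160,320 zł − 106,300 zł = 54,020 zł.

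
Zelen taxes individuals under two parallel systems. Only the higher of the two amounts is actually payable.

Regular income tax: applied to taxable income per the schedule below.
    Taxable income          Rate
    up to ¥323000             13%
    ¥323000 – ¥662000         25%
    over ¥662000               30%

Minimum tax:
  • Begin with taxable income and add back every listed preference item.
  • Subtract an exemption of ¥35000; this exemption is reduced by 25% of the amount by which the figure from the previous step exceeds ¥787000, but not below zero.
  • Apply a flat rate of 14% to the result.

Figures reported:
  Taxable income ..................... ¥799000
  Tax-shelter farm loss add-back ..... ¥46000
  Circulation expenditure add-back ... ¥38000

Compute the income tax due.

Regular income tax:
  ¥323000 × 13% = ¥41990
  ¥339000 × 25% = ¥84750
  ¥137000 × 30% = ¥41100
  → ¥167840

Minimum tax:
  Adjusted income: ¥799000 + ¥46000 + ¥38000 = ¥883000
  Exemption: ¥35000 − 25% × (¥883000 − ¥787000) = ¥35000 − ¥24000 = ¥11000
  Base: ¥883000 − ¥11000 = ¥872000
  ¥872000 × 14% = ¥122080

¥167840 > ¥122080, so the regular income tax governs.

¥167840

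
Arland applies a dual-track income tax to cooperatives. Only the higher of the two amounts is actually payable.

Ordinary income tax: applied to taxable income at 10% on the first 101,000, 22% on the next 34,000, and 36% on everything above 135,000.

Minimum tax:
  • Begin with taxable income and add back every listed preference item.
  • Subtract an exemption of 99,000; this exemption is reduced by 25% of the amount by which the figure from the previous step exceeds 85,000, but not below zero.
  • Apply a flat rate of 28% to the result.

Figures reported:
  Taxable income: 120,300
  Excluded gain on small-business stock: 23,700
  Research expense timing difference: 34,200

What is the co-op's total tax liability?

Minimum tax:
  Adjusted income: 120,300 + 23,700 + 34,200 = 178,200
  Exemption: 99,000 − 25% × (178,200 − 85,000) = 99,000 − 23,300 = 75,700
  Base: 178,200 − 75,700 = 102,500
  102,500 × 28% = 28,700

Ordinary income tax:
  101,000 × 10% = 10,100
  19,300 × 22% = 4,246
  → 14,346

28,700 > 14,346, so the minimum tax is the binding amount.

28,700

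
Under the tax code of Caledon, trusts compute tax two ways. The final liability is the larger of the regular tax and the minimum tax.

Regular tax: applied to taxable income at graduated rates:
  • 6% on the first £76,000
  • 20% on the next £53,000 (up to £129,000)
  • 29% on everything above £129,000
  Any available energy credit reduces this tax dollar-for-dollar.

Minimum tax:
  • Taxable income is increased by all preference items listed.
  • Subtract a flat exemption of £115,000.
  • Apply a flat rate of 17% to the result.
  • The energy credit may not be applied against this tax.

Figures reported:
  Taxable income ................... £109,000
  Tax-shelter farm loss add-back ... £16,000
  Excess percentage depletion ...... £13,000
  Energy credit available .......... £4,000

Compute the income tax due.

Regular tax:
  £76,000 × 6% = £4,560
  £33,000 × 20% = £6,600
  → £11,160
  Less energy credit £4,000 → £7,160

Minimum tax:
  Adjusted income: £109,000 + £16,000 + £13,000 = £138,000
  Less exemption £115,000 → base £23,000
  £23,000 × 17% = £3,910

£7,160 > £3,910, so the regular tax governs.

£7,160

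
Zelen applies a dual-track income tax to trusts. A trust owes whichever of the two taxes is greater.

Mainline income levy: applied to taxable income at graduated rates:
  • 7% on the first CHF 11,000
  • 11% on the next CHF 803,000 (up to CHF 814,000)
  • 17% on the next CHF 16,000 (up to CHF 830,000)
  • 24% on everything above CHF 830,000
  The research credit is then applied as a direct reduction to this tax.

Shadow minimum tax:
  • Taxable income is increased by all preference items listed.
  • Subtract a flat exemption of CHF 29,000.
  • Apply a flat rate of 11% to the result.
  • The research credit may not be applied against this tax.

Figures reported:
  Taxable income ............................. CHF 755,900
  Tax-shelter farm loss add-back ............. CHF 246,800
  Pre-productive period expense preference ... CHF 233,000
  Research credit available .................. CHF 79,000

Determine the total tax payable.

Mainline income levy:
  CHF 11,000 × 7% = CHF 770
  CHF 744,900 × 11% = CHF 81,939
  → CHF 82,709
  Less research credit CHF 79,000 → CHF 3,709

Shadow minimum tax:
  Adjusted income: CHF 755,900 + CHF 246,800 + CHF 233,000 = CHF 1,235,700
  Less exemption CHF 29,000 → base CHF 1,206,700
  CHF 1,206,700 × 11% = CHF 132,737

CHF 132,737 > CHF 3,709, so the shadow minimum tax is the binding amount.

CHF 132,737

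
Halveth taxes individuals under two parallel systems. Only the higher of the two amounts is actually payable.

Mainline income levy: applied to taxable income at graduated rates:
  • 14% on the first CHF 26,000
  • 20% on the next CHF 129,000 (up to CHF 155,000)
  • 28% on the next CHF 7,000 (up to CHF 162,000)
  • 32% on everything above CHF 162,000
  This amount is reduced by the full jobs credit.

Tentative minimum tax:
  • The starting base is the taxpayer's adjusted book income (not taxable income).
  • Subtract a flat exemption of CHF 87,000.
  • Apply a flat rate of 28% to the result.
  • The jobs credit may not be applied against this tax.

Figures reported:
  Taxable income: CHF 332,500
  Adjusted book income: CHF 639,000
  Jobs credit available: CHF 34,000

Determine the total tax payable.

CHF 154,560

Mainline income levy:
  CHF 26,000 × 14% = CHF 3,640
  CHF 129,000 × 20% = CHF 25,800
  CHF 7,000 × 28% = CHF 1,960
  CHF 170,500 × 32% = CHF 54,560
  → CHF 85,960
  Less jobs credit CHF 34,000 → CHF 51,960

Tentative minimum tax:
  Base (adjusted book income): CHF 639,000
  Less exemption CHF 87,000 → base CHF 552,000
  CHF 552,000 × 28% = CHF 154,560

CHF 154,560 > CHF 51,960, so the tentative minimum tax is the binding amount.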